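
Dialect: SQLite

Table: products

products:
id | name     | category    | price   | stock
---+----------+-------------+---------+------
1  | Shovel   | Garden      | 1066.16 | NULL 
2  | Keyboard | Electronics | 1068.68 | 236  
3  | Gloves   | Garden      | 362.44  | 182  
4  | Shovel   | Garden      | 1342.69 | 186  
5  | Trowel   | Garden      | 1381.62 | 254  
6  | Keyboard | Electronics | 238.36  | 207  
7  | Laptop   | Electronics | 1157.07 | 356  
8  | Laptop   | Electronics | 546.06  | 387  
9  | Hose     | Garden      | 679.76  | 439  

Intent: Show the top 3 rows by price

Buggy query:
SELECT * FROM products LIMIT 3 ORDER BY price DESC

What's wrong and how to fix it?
Bug: ORDER BY cannot follow LIMIT; LIMIT is the final clause

Fix: Swap the clauses: ORDER BY first, then LIMIT

Corrected query:
SELECT * FROM products ORDER BY price DESC LIMIT 3

Result:
id | name   | category    | price   | stock
---+--------+-------------+---------+------
5  | Trowel | Garden      | 1381.62 | 254  
4  | Shovel | Garden      | 1342.69 | 186  
7  | Laptop | Electronics | 1157.07 | 356  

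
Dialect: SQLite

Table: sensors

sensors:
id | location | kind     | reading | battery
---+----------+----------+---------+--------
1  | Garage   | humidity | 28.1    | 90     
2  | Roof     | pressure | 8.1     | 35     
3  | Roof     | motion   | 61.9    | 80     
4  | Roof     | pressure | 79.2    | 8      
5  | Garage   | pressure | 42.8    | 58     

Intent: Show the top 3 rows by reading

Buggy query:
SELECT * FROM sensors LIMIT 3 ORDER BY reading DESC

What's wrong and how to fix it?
Bug: ORDER BY cannot follow LIMIT; LIMIT is the final clause

Fix: Swap the clauses: ORDER BY first, then LIMIT

Corrected query:
SELECT * FROM sensors ORDER BY reading DESC LIMIT 3

Result:
id | location | kind     | reading | battery
---+----------+----------+---------+--------
4  | Roof     | pressure | 79.2    | 8      
3  | Roof     | motion   | 61.9    | 80     
5  | Garage   | pressure | 42.8    | 58     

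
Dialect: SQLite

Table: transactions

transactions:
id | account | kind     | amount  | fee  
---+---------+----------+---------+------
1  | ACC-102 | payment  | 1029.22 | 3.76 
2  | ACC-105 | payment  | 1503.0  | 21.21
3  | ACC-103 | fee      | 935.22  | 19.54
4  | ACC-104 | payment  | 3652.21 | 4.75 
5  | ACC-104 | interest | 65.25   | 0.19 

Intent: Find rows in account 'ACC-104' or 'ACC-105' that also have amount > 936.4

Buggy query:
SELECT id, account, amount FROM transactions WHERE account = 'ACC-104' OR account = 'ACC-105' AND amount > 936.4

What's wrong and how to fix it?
Bug: Without parentheses, AND is evaluated before OR, so the amount filter only applies to the 'ACC-105' branch

Fix: Group the OR with parentheses (or use IN), then AND the threshold

Corrected query:
SELECT id, account, amount FROM transactions WHERE (account = 'ACC-104' OR account = 'ACC-105') AND amount > 936.4

Result:
id | account | amount 
---+---------+--------
2  | ACC-105 | 1503   
4  | ACC-104 | 3652.21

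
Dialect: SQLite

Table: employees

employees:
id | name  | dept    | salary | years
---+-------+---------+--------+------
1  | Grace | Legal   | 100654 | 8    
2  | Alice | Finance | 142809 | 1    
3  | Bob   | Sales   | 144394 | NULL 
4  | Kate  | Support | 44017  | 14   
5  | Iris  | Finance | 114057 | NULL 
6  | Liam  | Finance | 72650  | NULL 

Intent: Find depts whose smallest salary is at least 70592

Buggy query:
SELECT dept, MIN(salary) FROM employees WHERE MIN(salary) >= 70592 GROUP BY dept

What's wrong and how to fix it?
Bug: Aggregates like MIN are computed per group after WHERE runs

Fix: Use HAVING for the per-group MIN condition

Corrected query:
SELECT dept, MIN(salary) FROM employees GROUP BY dept HAVING MIN(salary) >= 70592

Result:
dept    | MIN(salary)
--------+------------
Finance | 72650      
Legal   | 100654     
Sales   | 144394     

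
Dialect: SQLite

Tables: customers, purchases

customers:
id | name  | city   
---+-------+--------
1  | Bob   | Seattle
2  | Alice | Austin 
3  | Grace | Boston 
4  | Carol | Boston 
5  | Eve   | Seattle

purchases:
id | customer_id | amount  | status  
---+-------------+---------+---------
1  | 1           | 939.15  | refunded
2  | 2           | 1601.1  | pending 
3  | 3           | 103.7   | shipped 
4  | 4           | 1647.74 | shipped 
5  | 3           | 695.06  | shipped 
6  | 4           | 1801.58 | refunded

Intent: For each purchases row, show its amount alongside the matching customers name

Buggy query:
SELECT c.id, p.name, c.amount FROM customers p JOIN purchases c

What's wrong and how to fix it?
Bug: JOIN with no ON clause produces a cartesian product; every purchases row pairs with every customers row

Fix: Specify the join condition linking the foreign key to the parent id

Corrected query:
SELECT c.id, p.name, c.amount FROM customers p JOIN purchases c ON c.customer_id = p.id

Result:
id | name  | amount 
---+-------+--------
1  | Bob   | 939.15 
2  | Alice | 1601.1 
3  | Grace | 103.7  
4  | Carol | 1647.74
5  | Grace | 695.06 
6  | Carol | 1801.58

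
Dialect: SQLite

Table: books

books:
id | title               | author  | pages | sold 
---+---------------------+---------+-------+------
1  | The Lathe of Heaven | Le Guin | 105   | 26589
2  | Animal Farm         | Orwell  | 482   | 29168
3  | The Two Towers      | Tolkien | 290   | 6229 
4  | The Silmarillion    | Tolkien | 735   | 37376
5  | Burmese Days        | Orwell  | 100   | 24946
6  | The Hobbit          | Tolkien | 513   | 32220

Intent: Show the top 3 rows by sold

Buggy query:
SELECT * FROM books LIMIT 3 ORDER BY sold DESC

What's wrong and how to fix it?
Bug: ORDER BY cannot follow LIMIT; LIMIT is the final clause

Fix: Swap the clauses: ORDER BY first, then LIMIT

Corrected query:
SELECT * FROM books ORDER BY sold DESC LIMIT 3

Result:
id | title            | author  | pages | sold 
---+------------------+---------+-------+------
4  | The Silmarillion | Tolkien | 735   | 37376
6  | The Hobbit       | Tolkien | 513   | 32220
2  | Animal Farm      | Orwell  | 482   | 29168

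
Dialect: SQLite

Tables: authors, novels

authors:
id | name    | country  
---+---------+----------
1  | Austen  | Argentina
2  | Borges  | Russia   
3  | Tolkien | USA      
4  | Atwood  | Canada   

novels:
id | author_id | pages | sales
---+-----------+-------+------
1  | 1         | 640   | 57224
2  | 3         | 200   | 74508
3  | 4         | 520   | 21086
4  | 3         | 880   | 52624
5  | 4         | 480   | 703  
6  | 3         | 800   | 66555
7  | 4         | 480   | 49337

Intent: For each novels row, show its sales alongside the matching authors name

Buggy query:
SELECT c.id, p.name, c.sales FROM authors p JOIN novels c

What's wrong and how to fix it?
Bug: Missing join condition: each novels row is matched to all authors rows instead of just its own

Fix: Specify the join condition linking the foreign key to the parent id

Corrected query:
SELECT c.id, p.name, c.sales FROM authors p JOIN novels c ON c.author_id = p.id

Result:
id | name    | sales
---+---------+------
1  | Austen  | 57224
2  | Tolkien | 74508
3  | Atwood  | 21086
4  | Tolkien | 52624
5  | Atwood  | 703  
6  | Tolkien | 66555
7  | Atwood  | 49337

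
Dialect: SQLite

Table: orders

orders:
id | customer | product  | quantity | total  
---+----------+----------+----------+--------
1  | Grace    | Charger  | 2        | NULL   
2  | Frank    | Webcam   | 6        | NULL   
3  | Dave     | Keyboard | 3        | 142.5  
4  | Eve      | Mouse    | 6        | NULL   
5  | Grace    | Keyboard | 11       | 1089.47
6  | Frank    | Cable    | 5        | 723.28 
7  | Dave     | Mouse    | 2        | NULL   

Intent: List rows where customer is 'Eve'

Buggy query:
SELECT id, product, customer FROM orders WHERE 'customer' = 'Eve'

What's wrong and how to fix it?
Bug: Single quotes denote string literals in SQL; the column name is being compared as a constant string

Fix: Remove the quotes around the column name (or use double quotes for an identifier)

Corrected query:
SELECT id, product, customer FROM orders WHERE customer = 'Eve'

Result:
id | product | customer
---+---------+---------
4  | Mouse   | Eve     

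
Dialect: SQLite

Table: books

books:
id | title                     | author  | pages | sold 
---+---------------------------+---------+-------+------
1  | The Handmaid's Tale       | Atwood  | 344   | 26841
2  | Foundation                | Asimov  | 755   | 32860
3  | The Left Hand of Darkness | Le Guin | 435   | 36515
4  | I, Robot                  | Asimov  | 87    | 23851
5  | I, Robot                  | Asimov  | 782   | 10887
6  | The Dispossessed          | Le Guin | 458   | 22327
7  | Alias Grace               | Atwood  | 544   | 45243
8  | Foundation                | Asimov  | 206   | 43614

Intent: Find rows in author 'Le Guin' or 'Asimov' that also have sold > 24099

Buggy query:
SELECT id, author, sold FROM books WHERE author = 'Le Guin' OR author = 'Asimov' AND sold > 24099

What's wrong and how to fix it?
Bug: Without parentheses, AND is evaluated before OR, so the sold filter only applies to the 'Asimov' branch

Fix: Group the OR with parentheses (or use IN), then AND the threshold

Corrected query:
SELECT id, author, sold FROM books WHERE (author = 'Le Guin' OR author = 'Asimov') AND sold > 24099

Result:
id | author  | sold 
---+---------+------
2  | Asimov  | 32860
3  | Le Guin | 36515
8  | Asimov  | 43614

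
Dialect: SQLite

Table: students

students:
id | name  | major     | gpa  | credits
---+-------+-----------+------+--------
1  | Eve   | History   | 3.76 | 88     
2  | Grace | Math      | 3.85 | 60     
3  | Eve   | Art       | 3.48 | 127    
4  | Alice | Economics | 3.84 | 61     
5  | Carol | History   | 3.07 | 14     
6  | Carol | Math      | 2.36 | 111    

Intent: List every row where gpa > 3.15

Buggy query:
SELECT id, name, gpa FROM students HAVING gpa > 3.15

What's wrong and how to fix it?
Bug: This is a non-aggregate query (no GROUP BY, no aggregates), so in SQLite the HAVING clause is invalid here; a row-level condition belongs in WHERE

Fix: Replace HAVING with WHERE since the condition applies to individual rows

Corrected query:
SELECT id, name, gpa FROM students WHERE gpa > 3.15

Result:
id | name  | gpa 
---+-------+-----
1  | Eve   | 3.76
2  | Grace | 3.85
3  | Eve   | 3.48
4  | Alice | 3.84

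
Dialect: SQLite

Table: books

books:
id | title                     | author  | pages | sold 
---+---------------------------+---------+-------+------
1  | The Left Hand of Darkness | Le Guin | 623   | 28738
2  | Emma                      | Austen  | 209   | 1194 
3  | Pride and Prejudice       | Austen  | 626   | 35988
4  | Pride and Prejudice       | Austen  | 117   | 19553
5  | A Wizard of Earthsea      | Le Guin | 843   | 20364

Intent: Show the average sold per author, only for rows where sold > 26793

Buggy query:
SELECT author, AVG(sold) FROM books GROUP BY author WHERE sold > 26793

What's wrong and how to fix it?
Bug: WHERE cannot follow GROUP BY

Fix: Move the WHERE clause before GROUP BY

Corrected query:
SELECT author, AVG(sold) FROM books WHERE sold > 26793 GROUP BY author

Result:
author  | AVG(sold)
--------+----------
Austen  | 35988    
Le Guin | 28738    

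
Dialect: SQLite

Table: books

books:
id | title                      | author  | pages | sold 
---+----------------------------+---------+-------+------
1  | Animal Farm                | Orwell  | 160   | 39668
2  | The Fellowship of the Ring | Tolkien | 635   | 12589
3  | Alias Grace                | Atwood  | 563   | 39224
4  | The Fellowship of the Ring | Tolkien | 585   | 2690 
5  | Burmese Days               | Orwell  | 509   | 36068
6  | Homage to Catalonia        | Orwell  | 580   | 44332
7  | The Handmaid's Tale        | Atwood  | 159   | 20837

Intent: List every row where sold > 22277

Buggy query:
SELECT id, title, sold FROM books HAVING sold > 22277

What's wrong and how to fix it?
Bug: This is a non-aggregate query (no GROUP BY, no aggregates), so in SQLite the HAVING clause is invalid here; a row-level condition belongs in WHERE

Fix: Replace HAVING with WHERE since the condition applies to individual rows

Corrected query:
SELECT id, title, sold FROM books WHERE sold > 22277

Result:
id | title               | sold 
---+---------------------+------
1  | Animal Farm         | 39668
3  | Alias Grace         | 39224
5  | Burmese Days        | 36068
6  | Homage to Catalonia | 44332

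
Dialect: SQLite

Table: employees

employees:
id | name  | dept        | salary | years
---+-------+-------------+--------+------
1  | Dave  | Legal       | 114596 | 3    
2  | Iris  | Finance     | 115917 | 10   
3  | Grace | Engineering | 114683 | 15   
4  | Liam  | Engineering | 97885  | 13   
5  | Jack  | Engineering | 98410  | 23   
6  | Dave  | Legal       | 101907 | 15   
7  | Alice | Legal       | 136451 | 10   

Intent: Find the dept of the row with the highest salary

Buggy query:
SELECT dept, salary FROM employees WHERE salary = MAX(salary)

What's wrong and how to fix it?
Bug: MAX(salary) is an aggregate and cannot be used directly in WHERE

Fix: Use a subquery: WHERE salary = (SELECT MAX(salary) FROM employees)

Corrected query:
SELECT dept, salary FROM employees WHERE salary = (SELECT MAX(salary) FROM employees)

Result:
dept  | salary
------+-------
Legal | 136451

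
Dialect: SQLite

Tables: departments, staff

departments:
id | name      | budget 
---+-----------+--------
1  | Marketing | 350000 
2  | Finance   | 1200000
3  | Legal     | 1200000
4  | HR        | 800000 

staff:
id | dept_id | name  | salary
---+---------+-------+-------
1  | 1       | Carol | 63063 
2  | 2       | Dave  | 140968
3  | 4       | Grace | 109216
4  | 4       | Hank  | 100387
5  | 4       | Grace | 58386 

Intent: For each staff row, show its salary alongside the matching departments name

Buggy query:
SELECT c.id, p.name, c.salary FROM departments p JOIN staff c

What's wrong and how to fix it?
Bug: Missing join condition: each staff row is matched to all departments rows instead of just its own

Fix: Add ON c.dept_id = p.id to the JOIN

Corrected query:
SELECT c.id, p.name, c.salary FROM departments p JOIN staff c ON c.dept_id = p.id

Result:
id | name      | salary
---+-----------+-------
1  | Marketing | 63063 
2  | Finance   | 140968
3  | HR        | 109216
4  | HR        | 100387
5  | HR        | 58386 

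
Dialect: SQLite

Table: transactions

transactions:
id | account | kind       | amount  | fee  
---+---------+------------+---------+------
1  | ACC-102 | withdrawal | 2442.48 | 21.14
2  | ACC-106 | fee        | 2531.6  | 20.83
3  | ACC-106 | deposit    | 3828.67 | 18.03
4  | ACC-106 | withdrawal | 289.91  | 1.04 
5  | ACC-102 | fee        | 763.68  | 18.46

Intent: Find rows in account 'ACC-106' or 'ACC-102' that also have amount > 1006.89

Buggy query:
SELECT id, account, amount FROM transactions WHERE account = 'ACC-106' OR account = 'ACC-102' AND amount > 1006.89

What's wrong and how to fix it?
Bug: Without parentheses, AND is evaluated before OR, so the amount filter only applies to the 'ACC-102' branch

Fix: Group the OR with parentheses (or use IN), then AND the threshold

Corrected query:
SELECT id, account, amount FROM transactions WHERE (account = 'ACC-106' OR account = 'ACC-102') AND amount > 1006.89

Result:
id | account | amount 
---+---------+--------
1  | ACC-102 | 2442.48
2  | ACC-106 | 2531.6 
3  | ACC-106 | 3828.67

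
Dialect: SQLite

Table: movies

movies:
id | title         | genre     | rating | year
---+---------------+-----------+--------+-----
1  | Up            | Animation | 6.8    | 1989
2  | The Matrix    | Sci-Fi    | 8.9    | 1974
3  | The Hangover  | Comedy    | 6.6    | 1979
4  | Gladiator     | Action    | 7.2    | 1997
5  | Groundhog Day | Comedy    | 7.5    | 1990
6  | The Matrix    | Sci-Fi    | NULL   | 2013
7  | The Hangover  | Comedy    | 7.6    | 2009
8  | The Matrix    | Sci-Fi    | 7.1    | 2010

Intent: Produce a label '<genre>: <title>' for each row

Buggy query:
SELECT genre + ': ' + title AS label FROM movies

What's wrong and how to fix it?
Bug: SQLite uses || for string concatenation; + coerces text to numbers (yielding 0)

Fix: Replace + with || to concatenate text

Corrected query:
SELECT genre || ': ' || title AS label FROM movies

Result:
label                
---------------------
Animation: Up        
Sci-Fi: The Matrix   
Comedy: The Hangover 
Action: Gladiator    
Comedy: Groundhog Day
Sci-Fi: The Matrix   
Comedy: The Hangover 
Sci-Fi: The Matrix   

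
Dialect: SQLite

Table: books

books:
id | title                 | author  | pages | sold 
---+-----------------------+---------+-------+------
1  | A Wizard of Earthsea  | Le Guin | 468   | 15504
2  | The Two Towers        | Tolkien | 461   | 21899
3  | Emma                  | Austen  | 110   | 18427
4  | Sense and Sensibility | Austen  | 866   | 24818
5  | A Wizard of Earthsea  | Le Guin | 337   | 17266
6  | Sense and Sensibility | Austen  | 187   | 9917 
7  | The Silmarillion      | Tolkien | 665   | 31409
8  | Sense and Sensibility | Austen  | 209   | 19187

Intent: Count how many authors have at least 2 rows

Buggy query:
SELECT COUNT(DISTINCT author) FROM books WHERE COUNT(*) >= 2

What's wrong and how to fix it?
Bug: WHERE filters individual rows, not groups, so a group-level COUNT is invalid there

Fix: Use a subquery that GROUPs and filters with HAVING, then count its rows

Corrected query:
SELECT COUNT(*) FROM (SELECT author FROM books GROUP BY author HAVING COUNT(*) >= 2)

Result:
COUNT(*)
--------
3       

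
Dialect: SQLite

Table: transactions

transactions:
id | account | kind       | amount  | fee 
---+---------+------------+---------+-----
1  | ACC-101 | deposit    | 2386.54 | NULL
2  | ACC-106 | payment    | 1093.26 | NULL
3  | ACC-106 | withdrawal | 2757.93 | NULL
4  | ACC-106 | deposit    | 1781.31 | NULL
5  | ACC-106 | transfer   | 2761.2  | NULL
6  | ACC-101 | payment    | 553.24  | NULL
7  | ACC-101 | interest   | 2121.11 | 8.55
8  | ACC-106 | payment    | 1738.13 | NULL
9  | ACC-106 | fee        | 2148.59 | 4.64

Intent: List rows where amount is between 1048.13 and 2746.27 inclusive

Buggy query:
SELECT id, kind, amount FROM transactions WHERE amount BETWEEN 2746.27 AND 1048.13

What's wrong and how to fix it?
Bug: The bounds are reversed; BETWEEN a AND b requires a <= b to match anything

Fix: Write BETWEEN 1048.13 AND 2746.27

Corrected query:
SELECT id, kind, amount FROM transactions WHERE amount BETWEEN 1048.13 AND 2746.27

Result:
id | kind     | amount 
---+----------+--------
1  | deposit  | 2386.54
2  | payment  | 1093.26
4  | deposit  | 1781.31
7  | interest | 2121.11
8  | payment  | 1738.13
9  | fee      | 2148.59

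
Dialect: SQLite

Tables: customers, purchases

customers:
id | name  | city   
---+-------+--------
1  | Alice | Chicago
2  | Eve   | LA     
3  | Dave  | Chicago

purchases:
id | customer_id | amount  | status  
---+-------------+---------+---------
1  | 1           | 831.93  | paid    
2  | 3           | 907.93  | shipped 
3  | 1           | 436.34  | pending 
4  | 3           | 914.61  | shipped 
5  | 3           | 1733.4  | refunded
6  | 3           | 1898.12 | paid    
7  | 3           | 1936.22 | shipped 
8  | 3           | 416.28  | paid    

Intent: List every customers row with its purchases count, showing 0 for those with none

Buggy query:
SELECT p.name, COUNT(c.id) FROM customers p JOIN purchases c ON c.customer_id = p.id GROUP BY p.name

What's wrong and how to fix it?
Bug: INNER JOIN drops customers rows that have no matching purchases rows

Fix: Use LEFT JOIN so parents without children still appear (COUNT(c.id) gives 0)

Corrected query:
SELECT p.name, COUNT(c.id) FROM customers p LEFT JOIN purchases c ON c.customer_id = p.id GROUP BY p.name

Result:
name  | COUNT(c.id)
------+------------
Alice | 2          
Dave  | 6          
Eve   | 0          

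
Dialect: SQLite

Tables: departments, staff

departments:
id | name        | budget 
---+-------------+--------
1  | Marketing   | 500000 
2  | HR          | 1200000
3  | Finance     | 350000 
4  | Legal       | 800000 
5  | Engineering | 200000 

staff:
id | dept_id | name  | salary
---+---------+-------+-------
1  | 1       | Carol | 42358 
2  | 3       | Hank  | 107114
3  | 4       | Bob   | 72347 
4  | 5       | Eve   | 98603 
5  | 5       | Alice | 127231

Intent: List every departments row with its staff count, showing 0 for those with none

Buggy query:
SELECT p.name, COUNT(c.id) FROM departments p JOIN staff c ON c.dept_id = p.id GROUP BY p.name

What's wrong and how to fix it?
Bug: INNER JOIN drops departments rows that have no matching staff rows

Fix: Switch to LEFT JOIN to retain unmatched parent rows

Corrected query:
SELECT p.name, COUNT(c.id) FROM departments p LEFT JOIN staff c ON c.dept_id = p.id GROUP BY p.name

Result:
name        | COUNT(c.id)
------------+------------
Engineering | 2          
Finance     | 1          
HR          | 0          
Legal       | 1          
Marketing   | 1          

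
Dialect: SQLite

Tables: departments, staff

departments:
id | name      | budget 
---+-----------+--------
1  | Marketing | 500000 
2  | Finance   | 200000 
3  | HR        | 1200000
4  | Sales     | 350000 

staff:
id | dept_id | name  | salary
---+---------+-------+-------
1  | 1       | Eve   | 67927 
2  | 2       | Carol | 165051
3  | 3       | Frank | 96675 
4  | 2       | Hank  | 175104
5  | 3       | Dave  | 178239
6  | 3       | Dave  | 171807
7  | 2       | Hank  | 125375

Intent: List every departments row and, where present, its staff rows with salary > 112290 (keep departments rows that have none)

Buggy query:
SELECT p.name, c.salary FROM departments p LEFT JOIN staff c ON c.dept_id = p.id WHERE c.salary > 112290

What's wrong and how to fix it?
Bug: A WHERE condition on the right-hand table after LEFT JOIN drops unmatched parents

Fix: Move the right-table condition into the ON clause so unmatched parents are kept

Corrected query:
SELECT p.name, c.salary FROM departments p LEFT JOIN staff c ON c.dept_id = p.id AND c.salary > 112290

Result:
name      | salary
----------+-------
Marketing | NULL  
Finance   | 125375
Finance   | 165051
Finance   | 175104
HR        | 171807
HR        | 178239
Sales     | NULL  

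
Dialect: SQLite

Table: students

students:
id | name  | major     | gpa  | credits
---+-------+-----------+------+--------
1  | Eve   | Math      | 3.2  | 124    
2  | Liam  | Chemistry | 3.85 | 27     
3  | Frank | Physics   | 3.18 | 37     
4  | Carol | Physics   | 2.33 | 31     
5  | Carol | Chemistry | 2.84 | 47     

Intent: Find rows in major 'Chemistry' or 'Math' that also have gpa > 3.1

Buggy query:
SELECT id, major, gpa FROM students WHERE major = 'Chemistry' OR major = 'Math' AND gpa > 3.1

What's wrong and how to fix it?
Bug: Without parentheses, AND is evaluated before OR, so the gpa filter only applies to the 'Math' branch

Fix: Add parentheses around the OR so the AND applies to both alternatives

Corrected query:
SELECT id, major, gpa FROM students WHERE (major = 'Chemistry' OR major = 'Math') AND gpa > 3.1

Result:
id | major     | gpa 
---+-----------+-----
1  | Math      | 3.2 
2  | Chemistry | 3.85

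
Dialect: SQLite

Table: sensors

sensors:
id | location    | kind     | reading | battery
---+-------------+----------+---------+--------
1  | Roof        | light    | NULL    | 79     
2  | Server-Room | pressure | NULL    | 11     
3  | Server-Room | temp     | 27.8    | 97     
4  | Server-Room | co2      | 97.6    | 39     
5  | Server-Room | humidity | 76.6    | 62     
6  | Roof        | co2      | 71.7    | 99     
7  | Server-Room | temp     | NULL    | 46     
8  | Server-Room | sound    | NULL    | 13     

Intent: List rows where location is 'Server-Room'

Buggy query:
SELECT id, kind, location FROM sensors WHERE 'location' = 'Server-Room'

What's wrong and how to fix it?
Bug: Single quotes denote string literals in SQL; the column name is being compared as a constant string

Fix: Reference the column as location without single quotes

Corrected query:
SELECT id, kind, location FROM sensors WHERE location = 'Server-Room'

Result:
id | kind     | location   
---+----------+------------
2  | pressure | Server-Room
3  | temp     | Server-Room
4  | co2      | Server-Room
5  | humidity | Server-Room
7  | temp     | Server-Room
8  | sound    | Server-Room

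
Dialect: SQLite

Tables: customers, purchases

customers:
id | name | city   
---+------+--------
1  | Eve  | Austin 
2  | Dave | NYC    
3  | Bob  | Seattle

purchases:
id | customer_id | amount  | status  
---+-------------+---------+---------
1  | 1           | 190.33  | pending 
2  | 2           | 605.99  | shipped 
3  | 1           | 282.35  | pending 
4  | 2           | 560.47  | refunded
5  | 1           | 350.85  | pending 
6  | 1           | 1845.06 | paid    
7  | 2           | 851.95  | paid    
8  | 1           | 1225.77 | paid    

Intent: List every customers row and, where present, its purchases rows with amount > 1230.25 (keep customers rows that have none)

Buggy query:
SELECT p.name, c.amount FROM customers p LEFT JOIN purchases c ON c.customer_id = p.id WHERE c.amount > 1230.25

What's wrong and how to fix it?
Bug: Filtering c.amount in WHERE discards the NULL rows produced by LEFT JOIN, turning it into an inner join

Fix: Put 'c.amount > 1230.25' in the JOIN's ON clause instead of WHERE

Corrected query:
SELECT p.name, c.amount FROM customers p LEFT JOIN purchases c ON c.customer_id = p.id AND c.amount > 1230.25

Result:
name | amount 
-----+--------
Eve  | 1845.06
Dave | NULL   
Bob  | NULL   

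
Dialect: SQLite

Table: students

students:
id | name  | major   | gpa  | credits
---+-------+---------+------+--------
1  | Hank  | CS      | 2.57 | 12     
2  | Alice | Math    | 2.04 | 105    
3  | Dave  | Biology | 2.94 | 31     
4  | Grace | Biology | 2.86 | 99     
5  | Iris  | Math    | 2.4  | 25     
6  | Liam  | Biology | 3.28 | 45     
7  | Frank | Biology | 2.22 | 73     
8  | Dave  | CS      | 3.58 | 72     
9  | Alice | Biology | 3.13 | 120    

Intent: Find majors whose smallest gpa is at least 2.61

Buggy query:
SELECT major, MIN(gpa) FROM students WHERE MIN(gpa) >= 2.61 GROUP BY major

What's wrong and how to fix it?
Bug: Aggregates like MIN are computed per group after WHERE runs

Fix: Use HAVING for the per-group MIN condition

Corrected query:
SELECT major, MIN(gpa) FROM students GROUP BY major HAVING MIN(gpa) >= 2.61

Result:
(no rows)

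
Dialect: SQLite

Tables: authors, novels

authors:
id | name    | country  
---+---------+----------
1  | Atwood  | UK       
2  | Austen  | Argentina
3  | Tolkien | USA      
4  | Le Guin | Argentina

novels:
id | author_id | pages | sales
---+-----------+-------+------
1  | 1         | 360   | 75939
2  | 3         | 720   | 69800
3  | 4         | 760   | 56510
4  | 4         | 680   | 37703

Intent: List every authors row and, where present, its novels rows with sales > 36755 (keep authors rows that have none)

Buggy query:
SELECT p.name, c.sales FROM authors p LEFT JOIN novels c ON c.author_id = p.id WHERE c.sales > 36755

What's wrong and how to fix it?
Bug: Filtering c.sales in WHERE discards the NULL rows produced by LEFT JOIN, turning it into an inner join

Fix: Put 'c.sales > 36755' in the JOIN's ON clause instead of WHERE

Corrected query:
SELECT p.name, c.sales FROM authors p LEFT JOIN novels c ON c.author_id = p.id AND c.sales > 36755

Result:
name    | sales
--------+------
Atwood  | 75939
Austen  | NULL 
Tolkien | 69800
Le Guin | 37703
Le Guin | 56510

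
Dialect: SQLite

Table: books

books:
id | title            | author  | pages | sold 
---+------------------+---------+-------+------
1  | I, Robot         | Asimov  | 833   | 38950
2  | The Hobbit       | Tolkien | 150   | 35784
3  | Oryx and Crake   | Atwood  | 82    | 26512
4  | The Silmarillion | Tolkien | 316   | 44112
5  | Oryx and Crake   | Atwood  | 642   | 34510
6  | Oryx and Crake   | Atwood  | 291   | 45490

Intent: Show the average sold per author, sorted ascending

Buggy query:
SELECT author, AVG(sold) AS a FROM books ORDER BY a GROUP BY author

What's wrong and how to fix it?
Bug: ORDER BY appears before GROUP BY; SQL clause order requires GROUP BY first

Fix: Move ORDER BY to the end, after GROUP BY

Corrected query:
SELECT author, AVG(sold) AS a FROM books GROUP BY author ORDER BY a

Result:
author  | a    
--------+------
Atwood  | 35504
Asimov  | 38950
Tolkien | 39948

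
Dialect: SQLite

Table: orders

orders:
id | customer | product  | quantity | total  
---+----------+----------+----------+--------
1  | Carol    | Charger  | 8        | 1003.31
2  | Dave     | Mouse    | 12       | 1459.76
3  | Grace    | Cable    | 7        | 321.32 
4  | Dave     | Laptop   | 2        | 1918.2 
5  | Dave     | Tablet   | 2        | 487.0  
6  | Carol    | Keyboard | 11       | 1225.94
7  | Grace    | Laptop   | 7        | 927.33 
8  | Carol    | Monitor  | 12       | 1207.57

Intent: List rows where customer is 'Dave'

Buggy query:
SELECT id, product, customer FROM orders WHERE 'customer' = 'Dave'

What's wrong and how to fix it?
Bug: Single quotes denote string literals in SQL; the column name is being compared as a constant string

Fix: Reference the column as customer without single quotes

Corrected query:
SELECT id, product, customer FROM orders WHERE customer = 'Dave'

Result:
id | product | customer
---+---------+---------
2  | Mouse   | Dave    
4  | Laptop  | Dave    
5  | Tablet  | Dave    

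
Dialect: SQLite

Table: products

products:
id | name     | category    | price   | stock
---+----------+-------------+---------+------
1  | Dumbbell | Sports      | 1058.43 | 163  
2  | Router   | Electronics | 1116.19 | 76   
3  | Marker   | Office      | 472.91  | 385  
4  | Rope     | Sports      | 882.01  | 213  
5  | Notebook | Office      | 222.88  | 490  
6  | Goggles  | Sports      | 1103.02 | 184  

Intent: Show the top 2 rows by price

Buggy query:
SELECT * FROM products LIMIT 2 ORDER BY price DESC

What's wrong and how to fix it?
Bug: ORDER BY cannot follow LIMIT; LIMIT is the final clause

Fix: Sort with ORDER BY, then apply LIMIT

Corrected query:
SELECT * FROM products ORDER BY price DESC LIMIT 2

Result:
id | name    | category    | price   | stock
---+---------+-------------+---------+------
2  | Router  | Electronics | 1116.19 | 76   
6  | Goggles | Sports      | 1103.02 | 184  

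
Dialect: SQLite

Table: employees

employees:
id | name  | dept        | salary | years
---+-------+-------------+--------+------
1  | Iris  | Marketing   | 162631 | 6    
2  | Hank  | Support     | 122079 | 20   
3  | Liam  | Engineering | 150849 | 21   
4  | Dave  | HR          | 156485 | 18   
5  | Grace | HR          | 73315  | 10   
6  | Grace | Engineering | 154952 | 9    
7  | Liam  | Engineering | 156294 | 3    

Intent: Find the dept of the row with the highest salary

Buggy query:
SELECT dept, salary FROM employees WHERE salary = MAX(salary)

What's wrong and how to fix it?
Bug: MAX(salary) is an aggregate and cannot be used directly in WHERE

Fix: Use a subquery: WHERE salary = (SELECT MAX(salary) FROM employees)

Corrected query:
SELECT dept, salary FROM employees WHERE salary = (SELECT MAX(salary) FROM employees)

Result:
dept      | salary
----------+-------
Marketing | 162631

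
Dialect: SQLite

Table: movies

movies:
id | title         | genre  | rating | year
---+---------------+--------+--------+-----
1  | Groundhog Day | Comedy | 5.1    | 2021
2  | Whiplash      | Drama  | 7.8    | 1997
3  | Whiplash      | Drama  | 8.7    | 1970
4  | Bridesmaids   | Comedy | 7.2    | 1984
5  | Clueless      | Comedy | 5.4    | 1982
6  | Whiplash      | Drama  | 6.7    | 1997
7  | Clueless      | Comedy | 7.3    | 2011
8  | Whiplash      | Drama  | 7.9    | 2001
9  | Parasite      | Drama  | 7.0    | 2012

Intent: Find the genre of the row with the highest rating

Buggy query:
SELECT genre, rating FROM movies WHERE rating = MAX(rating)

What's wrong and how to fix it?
Bug: WHERE is evaluated per row; an aggregate over the whole table isn't defined there

Fix: Use a subquery: WHERE rating = (SELECT MAX(rating) FROM movies)

Corrected query:
SELECT genre, rating FROM movies WHERE rating = (SELECT MAX(rating) FROM movies)

Result:
genre | rating
------+-------
Drama | 8.7   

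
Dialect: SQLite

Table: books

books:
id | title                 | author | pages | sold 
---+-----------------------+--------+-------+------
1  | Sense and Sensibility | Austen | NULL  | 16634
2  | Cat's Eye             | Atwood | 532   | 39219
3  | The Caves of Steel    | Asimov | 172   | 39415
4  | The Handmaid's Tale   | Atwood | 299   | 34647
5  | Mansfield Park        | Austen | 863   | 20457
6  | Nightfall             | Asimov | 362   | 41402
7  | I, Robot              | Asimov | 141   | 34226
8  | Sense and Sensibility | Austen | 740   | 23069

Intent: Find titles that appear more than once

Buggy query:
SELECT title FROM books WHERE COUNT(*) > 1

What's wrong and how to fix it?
Bug: COUNT(*) is an aggregate and cannot be used in WHERE

Fix: Group first, then use HAVING for the count condition

Corrected query:
SELECT title FROM books GROUP BY title HAVING COUNT(*) > 1

Result:
title                
---------------------
Sense and Sensibility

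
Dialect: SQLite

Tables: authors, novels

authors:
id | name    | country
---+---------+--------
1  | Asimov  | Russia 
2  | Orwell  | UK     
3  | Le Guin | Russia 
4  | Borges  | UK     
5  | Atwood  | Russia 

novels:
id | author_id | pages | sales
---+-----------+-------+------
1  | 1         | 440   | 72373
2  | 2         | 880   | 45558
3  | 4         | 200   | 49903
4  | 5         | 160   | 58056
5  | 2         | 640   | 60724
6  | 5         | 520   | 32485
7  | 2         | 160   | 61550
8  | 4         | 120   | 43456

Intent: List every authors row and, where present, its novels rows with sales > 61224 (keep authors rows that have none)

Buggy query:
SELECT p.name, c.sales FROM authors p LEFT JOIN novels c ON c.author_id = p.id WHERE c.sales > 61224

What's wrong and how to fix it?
Bug: Filtering c.sales in WHERE discards the NULL rows produced by LEFT JOIN, turning it into an inner join

Fix: Move the right-table condition into the ON clause so unmatched parents are kept

Corrected query:
SELECT p.name, c.sales FROM authors p LEFT JOIN novels c ON c.author_id = p.id AND c.sales > 61224

Result:
name    | sales
--------+------
Asimov  | 72373
Orwell  | 61550
Le Guin | NULL 
Borges  | NULL 
Atwood  | NULL 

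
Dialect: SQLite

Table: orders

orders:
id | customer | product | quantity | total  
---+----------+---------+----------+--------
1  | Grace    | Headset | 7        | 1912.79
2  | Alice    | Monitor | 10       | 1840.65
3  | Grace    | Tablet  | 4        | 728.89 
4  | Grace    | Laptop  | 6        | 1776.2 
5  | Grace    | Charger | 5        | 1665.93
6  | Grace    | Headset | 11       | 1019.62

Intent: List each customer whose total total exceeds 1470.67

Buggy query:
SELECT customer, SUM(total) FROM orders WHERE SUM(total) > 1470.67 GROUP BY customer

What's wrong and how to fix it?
Bug: WHERE runs before GROUP BY, so aggregates aren't available there

Fix: Move the aggregate condition to a HAVING clause

Corrected query:
SELECT customer, SUM(total) FROM orders GROUP BY customer HAVING SUM(total) > 1470.67

Result:
customer | SUM(total)
---------+-----------
Alice    | 1840.65   
Grace    | 7103.43   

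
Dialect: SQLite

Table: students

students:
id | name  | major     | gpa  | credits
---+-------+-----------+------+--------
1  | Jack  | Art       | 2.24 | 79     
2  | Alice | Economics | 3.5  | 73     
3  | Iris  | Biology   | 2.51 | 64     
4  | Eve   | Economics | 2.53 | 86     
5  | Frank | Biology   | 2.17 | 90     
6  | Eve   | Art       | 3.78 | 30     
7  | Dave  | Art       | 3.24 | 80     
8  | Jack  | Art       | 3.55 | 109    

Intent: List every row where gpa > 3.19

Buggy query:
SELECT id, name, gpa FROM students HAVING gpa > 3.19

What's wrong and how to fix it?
Bug: This is a non-aggregate query (no GROUP BY, no aggregates), so in SQLite the HAVING clause is invalid here; a row-level condition belongs in WHERE

Fix: Use WHERE for row-level filtering

Corrected query:
SELECT id, name, gpa FROM students WHERE gpa > 3.19

Result:
id | name  | gpa 
---+-------+-----
2  | Alice | 3.5 
6  | Eve   | 3.78
7  | Dave  | 3.24
8  | Jack  | 3.55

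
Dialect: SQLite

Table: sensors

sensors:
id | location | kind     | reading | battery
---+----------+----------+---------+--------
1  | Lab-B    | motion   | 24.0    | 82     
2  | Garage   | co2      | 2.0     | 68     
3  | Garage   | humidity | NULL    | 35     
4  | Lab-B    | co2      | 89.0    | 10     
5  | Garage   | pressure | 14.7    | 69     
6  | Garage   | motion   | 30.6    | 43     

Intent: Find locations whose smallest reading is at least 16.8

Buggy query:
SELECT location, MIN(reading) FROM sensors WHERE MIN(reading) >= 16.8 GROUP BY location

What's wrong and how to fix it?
Bug: MIN() in WHERE is a misuse of aggregate

Fix: Use HAVING for the per-group MIN condition

Corrected query:
SELECT location, MIN(reading) FROM sensors GROUP BY location HAVING MIN(reading) >= 16.8

Result:
location | MIN(reading)
---------+-------------
Lab-B    | 24          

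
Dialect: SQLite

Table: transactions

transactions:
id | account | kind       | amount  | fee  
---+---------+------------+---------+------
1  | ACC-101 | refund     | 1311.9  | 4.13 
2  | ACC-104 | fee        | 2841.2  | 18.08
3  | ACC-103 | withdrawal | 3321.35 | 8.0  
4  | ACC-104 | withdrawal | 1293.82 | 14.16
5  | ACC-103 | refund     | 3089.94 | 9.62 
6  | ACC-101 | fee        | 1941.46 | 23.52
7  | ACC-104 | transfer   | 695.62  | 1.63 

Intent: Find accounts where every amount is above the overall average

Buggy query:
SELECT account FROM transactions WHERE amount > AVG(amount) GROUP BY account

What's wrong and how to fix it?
Bug: AVG() is an aggregate; it can't sit directly in WHERE

Fix: Use a subquery for AVG and a HAVING MIN(...) filter so the condition holds for every row in the group

Corrected query:
SELECT account FROM transactions GROUP BY account HAVING MIN(amount) > (SELECT AVG(amount) FROM transactions)

Result:
account
-------
ACC-103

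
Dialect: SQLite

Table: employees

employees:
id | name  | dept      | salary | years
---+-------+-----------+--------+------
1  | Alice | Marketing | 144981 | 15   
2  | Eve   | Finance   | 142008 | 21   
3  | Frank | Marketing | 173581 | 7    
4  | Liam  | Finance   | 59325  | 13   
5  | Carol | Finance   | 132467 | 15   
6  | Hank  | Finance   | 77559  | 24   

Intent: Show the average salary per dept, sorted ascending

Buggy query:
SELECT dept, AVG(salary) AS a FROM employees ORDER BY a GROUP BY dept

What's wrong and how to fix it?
Bug: ORDER BY appears before GROUP BY; SQL clause order requires GROUP BY first

Fix: Reorder: SELECT … FROM … GROUP BY … ORDER BY …

Corrected query:
SELECT dept, AVG(salary) AS a FROM employees GROUP BY dept ORDER BY a

Result:
dept      | a        
----------+----------
Finance   | 102839.75
Marketing | 159281   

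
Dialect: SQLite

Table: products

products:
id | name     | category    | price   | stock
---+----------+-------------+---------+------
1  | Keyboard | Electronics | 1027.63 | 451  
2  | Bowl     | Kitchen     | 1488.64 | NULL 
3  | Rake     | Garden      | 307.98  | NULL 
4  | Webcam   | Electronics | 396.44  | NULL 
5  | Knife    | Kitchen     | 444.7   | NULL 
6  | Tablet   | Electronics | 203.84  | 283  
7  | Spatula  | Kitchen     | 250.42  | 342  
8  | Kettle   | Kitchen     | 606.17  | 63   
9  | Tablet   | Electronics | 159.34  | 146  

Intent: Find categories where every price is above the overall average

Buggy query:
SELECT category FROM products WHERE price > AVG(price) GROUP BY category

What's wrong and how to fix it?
Bug: AVG() is an aggregate; it can't sit directly in WHERE

Fix: Use a subquery for AVG and a HAVING MIN(...) filter so the condition holds for every row in the group

Corrected query:
SELECT category FROM products GROUP BY category HAVING MIN(price) > (SELECT AVG(price) FROM products)

Result:
(no rows)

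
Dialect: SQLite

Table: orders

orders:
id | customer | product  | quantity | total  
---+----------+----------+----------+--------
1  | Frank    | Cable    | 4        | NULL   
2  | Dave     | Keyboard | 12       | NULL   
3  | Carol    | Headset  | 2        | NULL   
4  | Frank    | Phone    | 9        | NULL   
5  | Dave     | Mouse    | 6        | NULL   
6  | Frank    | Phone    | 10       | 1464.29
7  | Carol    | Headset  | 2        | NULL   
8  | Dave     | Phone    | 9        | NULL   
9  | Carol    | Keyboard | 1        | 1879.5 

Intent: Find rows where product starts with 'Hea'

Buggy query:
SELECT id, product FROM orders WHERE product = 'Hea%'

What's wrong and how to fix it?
Bug: Wildcards only work with LIKE; '=' treats '%' as a literal character

Fix: Use LIKE for wildcard pattern matching

Corrected query:
SELECT id, product FROM orders WHERE product LIKE 'Hea%'

Result:
id | product
---+--------
3  | Headset
7  | Headset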